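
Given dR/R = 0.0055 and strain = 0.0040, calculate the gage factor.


GF = (dR/R) / epsilon
= 0.0055 / 0.0040
= 1.3750

1.3750


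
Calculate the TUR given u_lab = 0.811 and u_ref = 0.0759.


TUR = u_lab / u_ref
= 0.811 / 0.0759
= 10.6851

10.6851


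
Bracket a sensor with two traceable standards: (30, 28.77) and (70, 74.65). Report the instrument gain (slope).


slope = (y2 - y1) / (x2 - x1)
= (74.65 - 28.77) / (70 - 30)
= 45.8800 / 40
= 1.1470

1.1470


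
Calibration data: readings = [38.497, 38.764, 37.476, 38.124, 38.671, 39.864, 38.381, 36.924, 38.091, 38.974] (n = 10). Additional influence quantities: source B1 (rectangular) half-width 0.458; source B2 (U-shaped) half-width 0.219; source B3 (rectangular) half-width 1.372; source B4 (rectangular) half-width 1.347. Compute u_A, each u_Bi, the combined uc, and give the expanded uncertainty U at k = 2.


mean = (38.497 + 38.764 + 37.476 + 38.124 + 38.671 + 39.864 + 38.381 + 36.924 + 38.091 + 38.974) / 10 = 38.3766
s = sqrt(sum((x - mean)^2)/(n-1)) = 0.80877221
u_A = s / sqrt(n) = 0.80877221 / sqrt(10) = 0.25575623
u_B1 = 0.458 / sqrt(3) = 0.26442642
u_B2 = 0.219 / sqrt(2) = 0.15485639
u_B3 = 1.372 / sqrt(3) = 0.79212457
u_B4 = 1.347 / sqrt(3) = 0.77769081
uc = sqrt(0.25575623^2 + 0.26442642^2 + 0.15485639^2 + 0.79212457^2 + 0.77769081^2) = 1.1796514
U = k * uc = 2 * 1.1796514
U = 2.3593

2.3593


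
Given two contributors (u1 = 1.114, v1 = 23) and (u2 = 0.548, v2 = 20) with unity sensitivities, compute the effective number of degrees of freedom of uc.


uc = sqrt(u1^2 + u2^2) = sqrt(1.114^2 + 0.548^2) = 1.241491
v_eff = uc^4 / (u1^4/v1 + u2^4/v2)
= 1.241491^4 / (1.114^4/23 + 0.548^4/20)
= 2.3756054 / 0.071468736
v_eff = 33.2398

33.2398


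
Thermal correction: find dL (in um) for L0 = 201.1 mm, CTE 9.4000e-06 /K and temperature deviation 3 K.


dL = L * alpha * dT
= 201.1 * 9.4000e-06 * 3
= 0.0056710 mm
dL_um = 0.0056710 * 1000 = 5.6710 um

5.6710


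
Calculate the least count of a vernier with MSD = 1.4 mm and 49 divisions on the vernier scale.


LC = MSD / n_div
= 1.4 / 49
= 0.0286

0.0286


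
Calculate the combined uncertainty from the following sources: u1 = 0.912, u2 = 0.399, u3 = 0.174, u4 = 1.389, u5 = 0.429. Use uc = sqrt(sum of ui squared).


uc = sqrt(0.912^2 + 0.399^2 + 0.174^2 + 1.389^2 + 0.429^2)
uc = sqrt(3.134583)
uc = 1.7705

1.7705


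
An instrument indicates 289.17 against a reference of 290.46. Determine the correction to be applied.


Correction = standard - reading
= 290.46 - 289.17
= 1.2900

1.2900


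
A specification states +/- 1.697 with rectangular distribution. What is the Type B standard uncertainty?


u_B = half_width / sqrt(3)
u_B = 1.697 / 1.7320508
u_B = 0.9798

0.9798


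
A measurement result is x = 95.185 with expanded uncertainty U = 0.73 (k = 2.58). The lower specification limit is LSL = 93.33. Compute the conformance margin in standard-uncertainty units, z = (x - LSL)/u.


u = U / k = 0.73 / 2.58 = 0.28294574
margin = |LSL - x| = |93.33 - 95.185| = 1.855
z = margin / u = 1.855 / 0.28294574
z = 6.5560

6.5560


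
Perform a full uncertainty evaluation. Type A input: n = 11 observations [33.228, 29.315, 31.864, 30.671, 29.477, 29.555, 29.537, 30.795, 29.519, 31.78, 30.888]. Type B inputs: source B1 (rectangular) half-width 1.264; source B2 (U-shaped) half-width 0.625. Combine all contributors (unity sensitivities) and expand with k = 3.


mean = (33.228 + 29.315 + 31.864 + 30.671 + 29.477 + 29.555 + 29.537 + 30.795 + 29.519 + 31.78 + 30.888) / 11 = 30.60263636
s = sqrt(sum((x - mean)^2)/(n-1)) = 1.2777059
u_A = s / sqrt(n) = 1.2777059 / sqrt(11) = 0.38524282
u_B1 = 1.264 / sqrt(3) = 0.72977074
u_B2 = 0.625 / sqrt(2) = 0.44194174
uc = sqrt(0.38524282^2 + 0.72977074^2 + 0.44194174^2) = 0.93610355
U = k * uc = 3 * 0.93610355
U = 2.8083

2.8083


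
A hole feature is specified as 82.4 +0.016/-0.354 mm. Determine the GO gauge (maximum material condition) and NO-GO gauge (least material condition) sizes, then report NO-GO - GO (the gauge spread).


GO = nominal - lower_tol (smallest hole = maximum material condition)
GO = 82.4 - 0.354 = 82.046
NO-GO = nominal + upper_tol (largest hole = least material condition)
NO-GO = 82.4 + 0.016 = 82.416
spread = NO-GO - GO = 82.416 - 82.046 = 0.3700

0.3700


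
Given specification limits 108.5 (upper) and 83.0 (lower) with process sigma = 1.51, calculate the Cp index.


Cp = (USL - LSL) / (6 * sigma)
= (108.5 - 83.0) / (6 * 1.51)
= 25.5000 / 9.0600
= 2.8146

2.8146


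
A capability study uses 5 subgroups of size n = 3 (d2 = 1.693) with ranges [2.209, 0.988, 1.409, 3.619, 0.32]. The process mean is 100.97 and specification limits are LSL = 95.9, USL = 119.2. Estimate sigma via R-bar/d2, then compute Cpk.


R_bar = (2.209 + 0.988 + 1.409 + 3.619 + 0.32) / 5 = 1.709
sigma = R_bar / d2 = 1.709 / 1.693 = 1.0094507
Cp = (USL - LSL)/(6*sigma) = (119.2 - 95.9)/(6*1.0094507) = 3.8470
Cpu = (119.2 - 100.97)/(3*1.0094507) = 6.0198
Cpl = (100.97 - 95.9)/(3*1.0094507) = 1.6742
Cpk = min(Cpu, Cpl) = 1.6742

1.6742


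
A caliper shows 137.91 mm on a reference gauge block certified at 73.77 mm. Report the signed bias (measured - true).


Systematic error = measured - true
= 137.91 - 73.77
= 64.1400

64.1400


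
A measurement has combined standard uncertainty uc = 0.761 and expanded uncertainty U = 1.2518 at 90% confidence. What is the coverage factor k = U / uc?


k = U / uc
k = 1.2518 / 0.761
k = 1.645

1.645


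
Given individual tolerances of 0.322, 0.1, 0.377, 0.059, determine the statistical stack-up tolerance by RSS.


RSS = sqrt(0.322^2 + 0.1^2 + 0.377^2 + 0.059^2)
= sqrt(0.259294)
= 0.5092

0.5092


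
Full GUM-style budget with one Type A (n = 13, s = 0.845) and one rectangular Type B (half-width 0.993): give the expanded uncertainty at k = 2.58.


u_A = s / sqrt(n) = 0.845 / sqrt(13) = 0.23436083
u_B = half_width / sqrt(3) = 0.993 / sqrt(3) = 0.57330882
uc = sqrt(u_A^2 + u_B^2) = sqrt(0.23436083^2 + 0.57330882^2) = 0.61936096
U = k * uc = 2.58 * 0.61936096
U = 1.5980

1.5980


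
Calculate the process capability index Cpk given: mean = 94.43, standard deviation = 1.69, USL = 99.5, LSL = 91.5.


Cpu = (USL - mean) / (3*sigma) = (99.5 - 94.43) / (3*1.69) = 1.0000
Cpl = (mean - LSL) / (3*sigma) = (94.43 - 91.5) / (3*1.69) = 0.5779
Cpk = min(Cpu, Cpl) = 0.5779

0.5779


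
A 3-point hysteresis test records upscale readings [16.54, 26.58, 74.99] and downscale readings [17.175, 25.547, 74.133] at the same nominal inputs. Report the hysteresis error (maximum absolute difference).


|16.54 - 17.175| = 0.6350
|26.58 - 25.547| = 1.0330
|74.99 - 74.133| = 0.8570
hysteresis = max(diffs) = 1.0330

1.0330


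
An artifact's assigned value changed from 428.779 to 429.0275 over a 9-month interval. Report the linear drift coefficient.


rate = (v2 - v1) / months
= (429.0275 - 428.779) / 9
= 0.2485 / 9
= 0.0276

0.0276


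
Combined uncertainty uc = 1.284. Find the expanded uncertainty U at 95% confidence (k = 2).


U = k * uc
U = 2 * 1.284
U = 2.5680

2.5680


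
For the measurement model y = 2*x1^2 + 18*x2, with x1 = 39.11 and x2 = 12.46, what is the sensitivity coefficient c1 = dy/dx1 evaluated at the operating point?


y = 2*x1^2 + 18*x2
dy/dx1 = 2*2*x1
Evaluate at x1 = 39.11: c1 = 4 * 39.11
c1 = 156.4400

156.4400


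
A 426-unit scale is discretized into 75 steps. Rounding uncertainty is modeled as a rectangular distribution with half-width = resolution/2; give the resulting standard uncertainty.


resolution = range / divisions
resolution = 426 / 75 = 5.68
u_res = resolution / (2*sqrt(3))
u_res = 5.68 / 3.4641016
u_res = 1.6397

1.6397


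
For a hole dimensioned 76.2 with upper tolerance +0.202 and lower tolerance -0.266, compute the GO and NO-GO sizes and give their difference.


GO = nominal - lower_tol (smallest hole = maximum material condition)
GO = 76.2 - 0.266 = 75.934
NO-GO = nominal + upper_tol (largest hole = least material condition)
NO-GO = 76.2 + 0.202 = 76.402
spread = NO-GO - GO = 76.402 - 75.934 = 0.4680

0.4680


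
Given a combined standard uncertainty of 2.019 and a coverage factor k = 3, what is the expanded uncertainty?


U = k * uc
U = 3 * 2.019
U = 6.0570

6.0570


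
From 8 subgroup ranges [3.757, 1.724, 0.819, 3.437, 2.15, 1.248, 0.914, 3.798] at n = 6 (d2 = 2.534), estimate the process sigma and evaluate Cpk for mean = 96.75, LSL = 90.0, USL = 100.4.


R_bar = (3.757 + 1.724 + 0.819 + 3.437 + 2.15 + 1.248 + 0.914 + 3.798) / 8 = 2.230875
sigma = R_bar / d2 = 2.230875 / 2.534 = 0.88037687
Cp = (USL - LSL)/(6*sigma) = (100.4 - 90.0)/(6*0.88037687) = 1.9689
Cpu = (100.4 - 96.75)/(3*0.88037687) = 1.3820
Cpl = (96.75 - 90.0)/(3*0.88037687) = 2.5557
Cpk = min(Cpu, Cpl) = 1.3820

1.3820


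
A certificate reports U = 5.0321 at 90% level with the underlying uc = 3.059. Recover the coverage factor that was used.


k = U / uc
k = 5.0321 / 3.059
k = 1.645

1.645


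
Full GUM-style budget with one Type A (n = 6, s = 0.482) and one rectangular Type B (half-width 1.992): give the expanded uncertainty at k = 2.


u_A = s / sqrt(n) = 0.482 / sqrt(6) = 0.19677568
u_B = half_width / sqrt(3) = 1.992 / sqrt(3) = 1.1500817
uc = sqrt(u_A^2 + u_B^2) = sqrt(0.19677568^2 + 1.1500817^2) = 1.1667941
U = k * uc = 2 * 1.1667941
U = 2.3336

2.3336


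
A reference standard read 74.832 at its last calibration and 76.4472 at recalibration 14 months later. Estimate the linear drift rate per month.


rate = (v2 - v1) / months
= (76.4472 - 74.832) / 14
= 1.6152 / 14
= 0.1154

0.1154


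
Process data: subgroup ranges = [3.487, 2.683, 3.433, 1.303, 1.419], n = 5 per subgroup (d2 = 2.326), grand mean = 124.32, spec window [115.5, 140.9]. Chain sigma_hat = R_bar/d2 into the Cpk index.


R_bar = (3.487 + 2.683 + 3.433 + 1.303 + 1.419) / 5 = 2.465
sigma = R_bar / d2 = 2.465 / 2.326 = 1.0597592
Cp = (USL - LSL)/(6*sigma) = (140.9 - 115.5)/(6*1.0597592) = 3.9946
Cpu = (140.9 - 124.32)/(3*1.0597592) = 5.2150
Cpl = (124.32 - 115.5)/(3*1.0597592) = 2.7742
Cpk = min(Cpu, Cpl) = 2.7742

2.7742


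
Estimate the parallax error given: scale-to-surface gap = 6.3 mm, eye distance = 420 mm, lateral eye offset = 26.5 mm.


error = h * offset / d
= 6.3 * 26.5 / 420
= 0.3975

0.3975


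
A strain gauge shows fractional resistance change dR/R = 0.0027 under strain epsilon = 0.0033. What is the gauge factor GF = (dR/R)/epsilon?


GF = (dR/R) / epsilon
= 0.0027 / 0.0033
= 0.8182

0.8182


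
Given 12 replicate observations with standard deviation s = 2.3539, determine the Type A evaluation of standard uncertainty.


u_A = s / sqrt(n)
u_A = 2.3539 / sqrt(12)
u_A = 2.3539 / 3.4641016
u_A = 0.6795

0.6795


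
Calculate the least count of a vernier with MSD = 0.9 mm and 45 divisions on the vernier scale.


LC = MSD / n_div
= 0.9 / 45
= 0.0200

0.0200


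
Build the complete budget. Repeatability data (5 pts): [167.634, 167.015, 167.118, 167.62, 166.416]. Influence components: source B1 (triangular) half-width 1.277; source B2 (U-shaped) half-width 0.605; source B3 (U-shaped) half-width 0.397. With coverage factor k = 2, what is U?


mean = (167.634 + 167.015 + 167.118 + 167.62 + 166.416) / 5 = 167.1606
s = sqrt(sum((x - mean)^2)/(n-1)) = 0.50313994
u_A = s / sqrt(n) = 0.50313994 / sqrt(5) = 0.22501102
u_B1 = 1.277 / sqrt(6) = 0.52133307
u_B2 = 0.605 / sqrt(2) = 0.4277996
u_B3 = 0.397 / sqrt(2) = 0.28072139
uc = sqrt(0.22501102^2 + 0.52133307^2 + 0.4277996^2 + 0.28072139^2) = 0.76435275
U = k * uc = 2 * 0.76435275
U = 1.5287

1.5287


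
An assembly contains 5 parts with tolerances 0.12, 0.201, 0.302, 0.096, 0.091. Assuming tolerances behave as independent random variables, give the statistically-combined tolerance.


RSS = sqrt(0.12^2 + 0.201^2 + 0.302^2 + 0.096^2 + 0.091^2)
= sqrt(0.163502)
= 0.4044

0.4044


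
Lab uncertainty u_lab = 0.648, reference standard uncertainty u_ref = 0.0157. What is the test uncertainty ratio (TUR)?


TUR = u_lab / u_ref
= 0.648 / 0.0157
= 41.2739

41.2739


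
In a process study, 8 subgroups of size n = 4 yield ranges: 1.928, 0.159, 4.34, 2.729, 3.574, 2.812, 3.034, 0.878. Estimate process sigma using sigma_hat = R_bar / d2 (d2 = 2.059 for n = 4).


R_bar = (1.928 + 0.159 + 4.34 + 2.729 + 3.574 + 2.812 + 3.034 + 0.878) / 8
R_bar = 19.454 / 8 = 2.43175
sigma_hat = R_bar / d2 = 2.43175 / 2.059 = 1.1810

1.1810


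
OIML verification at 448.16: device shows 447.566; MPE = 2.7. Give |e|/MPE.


e = indication - reference = 447.566 - 448.16 = -0.5940
|e| = 0.5940
ratio = |e| / MPE = 0.5940 / 2.7
ratio = 0.2200

0.2200


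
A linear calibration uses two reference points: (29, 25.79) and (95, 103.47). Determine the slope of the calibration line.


slope = (y2 - y1) / (x2 - x1)
= (103.47 - 25.79) / (95 - 29)
= 77.6800 / 66
= 1.1770

1.1770


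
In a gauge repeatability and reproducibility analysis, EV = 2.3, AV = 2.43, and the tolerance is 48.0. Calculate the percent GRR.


GRR = sqrt(EV^2 + AV^2) = sqrt(2.3^2 + 2.43^2) = 3.3458781
%GRR = GRR / tol * 100 = 3.3458781 / 48.0 * 100
%GRR = 6.9706

6.9706


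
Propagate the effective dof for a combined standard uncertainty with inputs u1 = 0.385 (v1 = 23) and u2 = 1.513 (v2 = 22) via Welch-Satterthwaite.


uc = sqrt(u1^2 + u2^2) = sqrt(0.385^2 + 1.513^2) = 1.5612156
v_eff = uc^4 / (u1^4/v1 + u2^4/v2)
= 1.5612156^4 / (0.385^4/23 + 1.513^4/22)
= 5.9408902 / 0.23915046
v_eff = 24.8416

24.8416


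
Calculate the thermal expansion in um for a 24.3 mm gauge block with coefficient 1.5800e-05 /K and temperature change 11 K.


dL = L * alpha * dT
= 24.3 * 1.5800e-05 * 11
= 0.0042233 mm
dL_um = 0.0042233 * 1000 = 4.2233 um

4.2233


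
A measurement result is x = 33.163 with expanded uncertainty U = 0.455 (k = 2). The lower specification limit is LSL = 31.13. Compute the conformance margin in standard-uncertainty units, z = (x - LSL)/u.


u = U / k = 0.455 / 2 = 0.2275
margin = |LSL - x| = |31.13 - 33.163| = 2.033
z = margin / u = 2.033 / 0.2275
z = 8.9363

8.9363


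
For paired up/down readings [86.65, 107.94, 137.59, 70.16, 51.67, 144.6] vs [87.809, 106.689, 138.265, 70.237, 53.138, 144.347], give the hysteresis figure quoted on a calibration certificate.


|86.65 - 87.809| = 1.1590
|107.94 - 106.689| = 1.2510
|137.59 - 138.265| = 0.6750
|70.16 - 70.237| = 0.0770
|51.67 - 53.138| = 1.4680
|144.6 - 144.347| = 0.2530
hysteresis = max(diffs) = 1.4680

1.4680


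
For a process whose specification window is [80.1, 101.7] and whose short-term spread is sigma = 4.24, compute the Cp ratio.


Cp = (USL - LSL) / (6 * sigma)
= (101.7 - 80.1) / (6 * 4.24)
= 21.6000 / 25.4400
= 0.8491

0.8491


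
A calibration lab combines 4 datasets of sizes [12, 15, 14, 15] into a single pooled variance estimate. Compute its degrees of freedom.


nu = sum_i (n_i - 1)
nu = ((12 - 1) + (15 - 1) + (14 - 1) + (15 - 1))
nu = 11 + 14 + 13 + 14
nu = 52

52


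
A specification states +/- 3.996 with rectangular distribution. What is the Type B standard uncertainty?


u_B = half_width / sqrt(3)
u_B = 3.996 / 1.7320508
u_B = 2.3071

2.3071


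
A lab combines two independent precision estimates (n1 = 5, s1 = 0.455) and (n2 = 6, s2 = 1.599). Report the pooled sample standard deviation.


s_p = sqrt(((n1-1)*s1^2 + (n2-1)*s2^2) / (n1+n2-2))
numerator = (5-1)*0.455^2 + (6-1)*1.599^2 = 0.8281 + 12.784005 = 13.612105
denominator = 5 + 6 - 2 = 9
s_p^2 = 13.612105 / 9 = 1.5124561
s_p = sqrt(1.5124561) = 1.2298

1.2298


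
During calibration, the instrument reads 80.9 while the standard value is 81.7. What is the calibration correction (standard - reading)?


Correction = standard - reading
= 81.7 - 80.9
= 0.8000

0.8000


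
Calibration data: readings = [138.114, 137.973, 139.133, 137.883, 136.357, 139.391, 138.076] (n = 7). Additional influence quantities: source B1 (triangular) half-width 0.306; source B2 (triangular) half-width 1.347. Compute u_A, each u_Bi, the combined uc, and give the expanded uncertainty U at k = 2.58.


mean = (138.114 + 137.973 + 139.133 + 137.883 + 136.357 + 139.391 + 138.076) / 7 = 138.1324286
s = sqrt(sum((x - mean)^2)/(n-1)) = 0.9856003
u_A = s / sqrt(n) = 0.9856003 / sqrt(7) = 0.3725219
u_B1 = 0.306 / sqrt(6) = 0.12492398
u_B2 = 1.347 / sqrt(6) = 0.54991045
uc = sqrt(0.3725219^2 + 0.12492398^2 + 0.54991045^2) = 0.67585507
U = k * uc = 2.58 * 0.67585507
U = 1.7437

1.7437


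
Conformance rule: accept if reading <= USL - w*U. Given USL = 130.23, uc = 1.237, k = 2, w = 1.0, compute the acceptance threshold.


U = k * uc = 2 * 1.237 = 2.474
guard band g = w * U = 1.0 * 2.474 = 2.474
AL = USL - g = 130.23 - 2.474
AL = 127.7560

127.7560


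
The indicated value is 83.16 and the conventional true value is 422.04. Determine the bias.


Systematic error = measured - true
= 83.16 - 422.04
= -338.8800

-338.8800


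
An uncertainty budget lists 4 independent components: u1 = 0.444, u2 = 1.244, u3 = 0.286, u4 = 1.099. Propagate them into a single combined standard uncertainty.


uc = sqrt(0.444^2 + 1.244^2 + 0.286^2 + 1.099^2)
uc = sqrt(3.034269)
uc = 1.7419

1.7419


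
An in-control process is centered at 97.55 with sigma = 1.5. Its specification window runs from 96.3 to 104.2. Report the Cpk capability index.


Cpu = (USL - mean) / (3*sigma) = (104.2 - 97.55) / (3*1.5) = 1.4778
Cpl = (mean - LSL) / (3*sigma) = (97.55 - 96.3) / (3*1.5) = 0.2778
Cpk = min(Cpu, Cpl) = 0.2778

0.2778


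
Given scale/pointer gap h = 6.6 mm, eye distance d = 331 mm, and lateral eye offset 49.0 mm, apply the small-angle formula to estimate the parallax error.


error = h * offset / d
= 6.6 * 49.0 / 331
= 0.9770

0.9770


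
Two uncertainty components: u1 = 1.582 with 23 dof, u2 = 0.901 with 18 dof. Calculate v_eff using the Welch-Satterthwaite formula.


uc = sqrt(u1^2 + u2^2) = sqrt(1.582^2 + 0.901^2) = 1.8205837
v_eff = uc^4 / (u1^4/v1 + u2^4/v2)
= 1.8205837^4 / (1.582^4/23 + 0.901^4/18)
= 10.986076 / 0.3089439
v_eff = 35.5601

35.5601


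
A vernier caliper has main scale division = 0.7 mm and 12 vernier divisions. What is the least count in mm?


LC = MSD / n_div
= 0.7 / 12
= 0.0583

0.0583


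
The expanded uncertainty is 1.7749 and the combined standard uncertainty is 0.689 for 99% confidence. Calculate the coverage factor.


k = U / uc
k = 1.7749 / 0.689
k = 2.576

2.576


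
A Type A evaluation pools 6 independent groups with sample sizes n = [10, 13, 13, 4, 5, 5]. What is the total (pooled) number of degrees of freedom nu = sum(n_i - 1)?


nu = sum_i (n_i - 1)
nu = ((10 - 1) + (13 - 1) + (13 - 1) + (4 - 1) + (5 - 1) + (5 - 1))
nu = 9 + 12 + 12 + 3 + 4 + 4
nu = 44

44


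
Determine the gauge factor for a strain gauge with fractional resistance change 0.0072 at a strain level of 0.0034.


GF = (dR/R) / epsilon
= 0.0072 / 0.0034
= 2.1176

2.1176


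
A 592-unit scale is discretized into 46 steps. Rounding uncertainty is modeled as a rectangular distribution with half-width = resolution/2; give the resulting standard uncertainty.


resolution = range / divisions
resolution = 592 / 46 = 12.869565
u_res = resolution / (2*sqrt(3))
u_res = 12.869565 / 3.4641016
u_res = 3.7151

3.7151


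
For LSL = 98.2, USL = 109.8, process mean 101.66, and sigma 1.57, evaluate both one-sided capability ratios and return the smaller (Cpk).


Cpu = (USL - mean) / (3*sigma) = (109.8 - 101.66) / (3*1.57) = 1.7282
Cpl = (mean - LSL) / (3*sigma) = (101.66 - 98.2) / (3*1.57) = 0.7346
Cpk = min(Cpu, Cpl) = 0.7346

0.7346


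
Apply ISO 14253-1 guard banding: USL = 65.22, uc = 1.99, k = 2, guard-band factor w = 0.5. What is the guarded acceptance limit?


U = k * uc = 2 * 1.99 = 3.98
guard band g = w * U = 0.5 * 3.98 = 1.99
AL = USL - g = 65.22 - 1.99
AL = 63.2300

63.2300


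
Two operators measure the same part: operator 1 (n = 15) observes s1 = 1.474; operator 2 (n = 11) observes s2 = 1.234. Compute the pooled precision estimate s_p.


s_p = sqrt(((n1-1)*s1^2 + (n2-1)*s2^2) / (n1+n2-2))
numerator = (15-1)*1.474^2 + (11-1)*1.234^2 = 30.417464 + 15.22756 = 45.645024
denominator = 15 + 11 - 2 = 24
s_p^2 = 45.645024 / 24 = 1.901876
s_p = sqrt(1.901876) = 1.3791

1.3791


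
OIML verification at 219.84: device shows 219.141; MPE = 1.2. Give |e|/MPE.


e = indication - reference = 219.141 - 219.84 = -0.6990
|e| = 0.6990
ratio = |e| / MPE = 0.6990 / 1.2
ratio = 0.5825

0.5825


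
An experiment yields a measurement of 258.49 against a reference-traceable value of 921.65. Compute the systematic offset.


Systematic error = measured - true
= 258.49 - 921.65
= -663.1600

-663.1600


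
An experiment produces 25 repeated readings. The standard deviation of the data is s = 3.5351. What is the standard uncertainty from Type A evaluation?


u_A = s / sqrt(n)
u_A = 3.5351 / sqrt(25)
u_A = 3.5351 / 5
u_A = 0.7070

0.7070


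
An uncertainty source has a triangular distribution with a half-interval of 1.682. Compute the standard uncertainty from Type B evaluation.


u_B = half_width / sqrt(6)
u_B = 1.682 / 2.4494897
u_B = 0.6867

0.6867


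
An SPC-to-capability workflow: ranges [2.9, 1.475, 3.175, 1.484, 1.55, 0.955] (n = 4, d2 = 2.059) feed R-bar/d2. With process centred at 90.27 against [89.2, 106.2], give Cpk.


R_bar = (2.9 + 1.475 + 3.175 + 1.484 + 1.55 + 0.955) / 6 = 1.9231667
sigma = R_bar / d2 = 1.9231667 / 2.059 = 0.93402948
Cp = (USL - LSL)/(6*sigma) = (106.2 - 89.2)/(6*0.93402948) = 3.0335
Cpu = (106.2 - 90.27)/(3*0.93402948) = 5.6850
Cpl = (90.27 - 89.2)/(3*0.93402948) = 0.3819
Cpk = min(Cpu, Cpl) = 0.3819

0.3819


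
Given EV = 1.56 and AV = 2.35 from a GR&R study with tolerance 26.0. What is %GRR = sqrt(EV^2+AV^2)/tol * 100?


GRR = sqrt(EV^2 + AV^2) = sqrt(1.56^2 + 2.35^2) = 2.820656
%GRR = GRR / tol * 100 = 2.820656 / 26.0 * 100
%GRR = 10.8487

10.8487


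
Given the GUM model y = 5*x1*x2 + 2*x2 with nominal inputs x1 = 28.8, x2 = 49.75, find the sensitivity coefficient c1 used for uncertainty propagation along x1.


y = 5*x1*x2 + 2*x2
dy/dx1 = 5*x2
Evaluate at x2 = 49.75: c1 = 5 * 49.75
c1 = 248.7500

248.7500


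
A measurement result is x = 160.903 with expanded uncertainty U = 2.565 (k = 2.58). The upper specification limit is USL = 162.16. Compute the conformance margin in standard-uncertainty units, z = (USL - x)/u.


u = U / k = 2.565 / 2.58 = 0.99418605
margin = |USL - x| = |162.16 - 160.903| = 1.257
z = margin / u = 1.257 / 0.99418605
z = 1.2644

1.2644


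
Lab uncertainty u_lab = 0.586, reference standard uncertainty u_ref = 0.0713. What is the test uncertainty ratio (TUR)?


TUR = u_lab / u_ref
= 0.586 / 0.0713
= 8.2188

8.2188


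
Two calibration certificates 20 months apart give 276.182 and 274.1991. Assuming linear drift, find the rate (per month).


rate = (v2 - v1) / months
= (274.1991 - 276.182) / 20
= -1.9829 / 20
= -0.0991

-0.0991


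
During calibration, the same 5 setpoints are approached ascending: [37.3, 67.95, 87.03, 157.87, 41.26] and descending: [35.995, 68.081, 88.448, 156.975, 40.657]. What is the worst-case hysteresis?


|37.3 - 35.995| = 1.3050
|67.95 - 68.081| = 0.1310
|87.03 - 88.448| = 1.4180
|157.87 - 156.975| = 0.8950
|41.26 - 40.657| = 0.6030
hysteresis = max(diffs) = 1.4180

1.4180


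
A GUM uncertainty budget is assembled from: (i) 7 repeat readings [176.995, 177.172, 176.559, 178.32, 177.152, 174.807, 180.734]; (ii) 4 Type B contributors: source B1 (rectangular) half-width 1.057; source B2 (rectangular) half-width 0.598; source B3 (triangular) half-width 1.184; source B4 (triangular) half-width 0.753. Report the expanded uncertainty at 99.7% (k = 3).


mean = (176.995 + 177.172 + 176.559 + 178.32 + 177.152 + 174.807 + 180.734) / 7 = 177.3912857
s = sqrt(sum((x - mean)^2)/(n-1)) = 1.8106107
u_A = s / sqrt(n) = 1.8106107 / sqrt(7) = 0.68434652
u_B1 = 1.057 / sqrt(3) = 0.61025923
u_B2 = 0.598 / sqrt(3) = 0.34525546
u_B3 = 1.184 / sqrt(6) = 0.48336598
u_B4 = 0.753 / sqrt(6) = 0.30741096
uc = sqrt(0.68434652^2 + 0.61025923^2 + 0.34525546^2 + 0.48336598^2 + 0.30741096^2) = 1.1349414
U = k * uc = 3 * 1.1349414
U = 3.4048

3.4048


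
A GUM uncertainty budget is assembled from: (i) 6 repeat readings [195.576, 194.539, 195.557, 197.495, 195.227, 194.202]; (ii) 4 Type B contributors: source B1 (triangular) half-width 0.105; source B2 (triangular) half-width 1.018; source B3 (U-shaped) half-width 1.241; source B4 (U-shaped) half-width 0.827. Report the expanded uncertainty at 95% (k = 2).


mean = (195.576 + 194.539 + 195.557 + 197.495 + 195.227 + 194.202) / 6 = 195.4326667
s = sqrt(sum((x - mean)^2)/(n-1)) = 1.1527967
u_A = s / sqrt(n) = 1.1527967 / sqrt(6) = 0.47062728
u_B1 = 0.105 / sqrt(6) = 0.04286607
u_B2 = 1.018 / sqrt(6) = 0.41559676
u_B3 = 1.241 / sqrt(2) = 0.87751952
u_B4 = 0.827 / sqrt(2) = 0.58477731
uc = sqrt(0.47062728^2 + 0.04286607^2 + 0.41559676^2 + 0.87751952^2 + 0.58477731^2) = 1.2280282
U = k * uc = 2 * 1.2280282
U = 2.4561

2.4561


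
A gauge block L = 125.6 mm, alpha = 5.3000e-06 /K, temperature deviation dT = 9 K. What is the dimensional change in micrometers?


dL = L * alpha * dT
= 125.6 * 5.3000e-06 * 9
= 0.0059911 mm
dL_um = 0.0059911 * 1000 = 5.9911 um

5.9911


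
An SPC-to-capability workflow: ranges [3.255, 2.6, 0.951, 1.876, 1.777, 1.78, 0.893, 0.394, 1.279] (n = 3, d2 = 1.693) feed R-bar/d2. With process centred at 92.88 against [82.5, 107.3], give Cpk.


R_bar = (3.255 + 2.6 + 0.951 + 1.876 + 1.777 + 1.78 + 0.893 + 0.394 + 1.279) / 9 = 1.645
sigma = R_bar / d2 = 1.645 / 1.693 = 0.97164796
Cp = (USL - LSL)/(6*sigma) = (107.3 - 82.5)/(6*0.97164796) = 4.2539
Cpu = (107.3 - 92.88)/(3*0.97164796) = 4.9469
Cpl = (92.88 - 82.5)/(3*0.97164796) = 3.5610
Cpk = min(Cpu, Cpl) = 3.5610

3.5610


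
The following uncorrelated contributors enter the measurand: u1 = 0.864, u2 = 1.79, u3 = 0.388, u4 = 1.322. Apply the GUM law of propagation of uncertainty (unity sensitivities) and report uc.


uc = sqrt(0.864^2 + 1.79^2 + 0.388^2 + 1.322^2)
uc = sqrt(5.848824)
uc = 2.4184

2.4184


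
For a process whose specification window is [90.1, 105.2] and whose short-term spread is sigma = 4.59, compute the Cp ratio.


Cp = (USL - LSL) / (6 * sigma)
= (105.2 - 90.1) / (6 * 4.59)
= 15.1000 / 27.5400
= 0.5483

0.5483


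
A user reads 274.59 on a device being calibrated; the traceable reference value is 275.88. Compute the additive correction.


Correction = standard - reading
= 275.88 - 274.59
= 1.2900

1.2900


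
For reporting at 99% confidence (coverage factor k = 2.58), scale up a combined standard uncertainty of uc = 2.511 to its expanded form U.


U = k * uc
U = 2.58 * 2.511
U = 6.4784

6.4784


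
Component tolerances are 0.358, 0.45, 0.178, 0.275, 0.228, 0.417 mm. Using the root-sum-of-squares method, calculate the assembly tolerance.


RSS = sqrt(0.358^2 + 0.45^2 + 0.178^2 + 0.275^2 + 0.228^2 + 0.417^2)
= sqrt(0.663846)
= 0.8148

0.8148


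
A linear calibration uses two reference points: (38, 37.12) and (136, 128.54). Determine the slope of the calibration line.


slope = (y2 - y1) / (x2 - x1)
= (128.54 - 37.12) / (136 - 38)
= 91.4200 / 98
= 0.9329

0.9329


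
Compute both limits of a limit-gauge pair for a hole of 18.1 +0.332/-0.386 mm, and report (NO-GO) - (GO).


GO = nominal - lower_tol (smallest hole = maximum material condition)
GO = 18.1 - 0.386 = 17.714
NO-GO = nominal + upper_tol (largest hole = least material condition)
NO-GO = 18.1 + 0.332 = 18.432
spread = NO-GO - GO = 18.432 - 17.714 = 0.7180

0.7180


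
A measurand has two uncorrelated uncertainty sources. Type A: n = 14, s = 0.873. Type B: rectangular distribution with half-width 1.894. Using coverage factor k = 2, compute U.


u_A = s / sqrt(n) = 0.873 / sqrt(14) = 0.23331906
u_B = half_width / sqrt(3) = 1.894 / sqrt(3) = 1.0935014
uc = sqrt(u_A^2 + u_B^2) = sqrt(0.23331906^2 + 1.0935014^2) = 1.1181159
U = k * uc = 2 * 1.1181159
U = 2.2362

2.2362


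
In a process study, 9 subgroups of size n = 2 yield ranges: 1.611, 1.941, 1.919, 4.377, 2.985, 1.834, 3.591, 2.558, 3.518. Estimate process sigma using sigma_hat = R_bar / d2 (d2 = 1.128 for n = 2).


R_bar = (1.611 + 1.941 + 1.919 + 4.377 + 2.985 + 1.834 + 3.591 + 2.558 + 3.518) / 9
R_bar = 24.334 / 9 = 2.7037778
sigma_hat = R_bar / d2 = 2.7037778 / 1.128 = 2.3970

2.3970


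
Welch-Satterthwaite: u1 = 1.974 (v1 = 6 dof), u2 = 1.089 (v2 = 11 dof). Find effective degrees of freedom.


uc = sqrt(u1^2 + u2^2) = sqrt(1.974^2 + 1.089^2) = 2.2544616
v_eff = uc^4 / (u1^4/v1 + u2^4/v2)
= 2.2544616^4 / (1.974^4/6 + 1.089^4/11)
= 25.832793 / 2.658536
v_eff = 9.7169

9.7169


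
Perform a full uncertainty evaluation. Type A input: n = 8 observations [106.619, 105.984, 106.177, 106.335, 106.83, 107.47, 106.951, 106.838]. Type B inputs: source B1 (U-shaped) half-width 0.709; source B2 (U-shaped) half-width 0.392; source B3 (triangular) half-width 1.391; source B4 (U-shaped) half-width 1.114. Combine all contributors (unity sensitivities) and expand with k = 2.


mean = (106.619 + 105.984 + 106.177 + 106.335 + 106.83 + 107.47 + 106.951 + 106.838) / 8 = 106.6505
s = sqrt(sum((x - mean)^2)/(n-1)) = 0.47782453
u_A = s / sqrt(n) = 0.47782453 / sqrt(8) = 0.16893648
u_B1 = 0.709 / sqrt(2) = 0.50133871
u_B2 = 0.392 / sqrt(2) = 0.27718586
u_B3 = 1.391 / sqrt(6) = 0.56787337
u_B4 = 1.114 / sqrt(2) = 0.78771695
uc = sqrt(0.16893648^2 + 0.50133871^2 + 0.27718586^2 + 0.56787337^2 + 0.78771695^2) = 1.1400396
U = k * uc = 2 * 1.1400396
U = 2.2801

2.2801


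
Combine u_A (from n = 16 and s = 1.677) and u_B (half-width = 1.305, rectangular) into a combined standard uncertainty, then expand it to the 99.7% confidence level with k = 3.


u_A = s / sqrt(n) = 1.677 / sqrt(16) = 0.41925
u_B = half_width / sqrt(3) = 1.305 / sqrt(3) = 0.7534421
uc = sqrt(u_A^2 + u_B^2) = sqrt(0.41925^2 + 0.7534421^2) = 0.86223289
U = k * uc = 3 * 0.86223289
U = 2.5867

2.5867


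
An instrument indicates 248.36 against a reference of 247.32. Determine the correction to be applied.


Correction = standard - reading
= 247.32 - 248.36
= -1.0400

-1.0400


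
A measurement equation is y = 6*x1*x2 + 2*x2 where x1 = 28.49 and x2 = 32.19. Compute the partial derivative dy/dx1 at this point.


y = 6*x1*x2 + 2*x2
dy/dx1 = 6*x2
Evaluate at x2 = 32.19: c1 = 6 * 32.19
c1 = 193.1400

193.1400


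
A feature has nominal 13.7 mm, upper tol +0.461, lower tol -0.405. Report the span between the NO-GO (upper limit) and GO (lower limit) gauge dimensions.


GO = nominal - lower_tol (smallest hole = maximum material condition)
GO = 13.7 - 0.405 = 13.295
NO-GO = nominal + upper_tol (largest hole = least material condition)
NO-GO = 13.7 + 0.461 = 14.161
spread = NO-GO - GO = 14.161 - 13.295 = 0.8660

0.8660


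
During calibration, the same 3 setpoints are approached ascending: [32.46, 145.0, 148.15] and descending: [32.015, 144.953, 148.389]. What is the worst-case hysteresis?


|32.46 - 32.015| = 0.4450
|145.0 - 144.953| = 0.0470
|148.15 - 148.389| = 0.2390
hysteresis = max(diffs) = 0.4450

0.4450


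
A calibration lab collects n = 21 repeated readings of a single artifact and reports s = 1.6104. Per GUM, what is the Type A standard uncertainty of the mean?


u_A = s / sqrt(n)
u_A = 1.6104 / sqrt(21)
u_A = 1.6104 / 4.5825757
u_A = 0.3514

0.3514


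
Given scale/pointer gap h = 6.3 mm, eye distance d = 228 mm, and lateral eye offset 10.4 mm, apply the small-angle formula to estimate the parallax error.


error = h * offset / d
= 6.3 * 10.4 / 228
= 0.2874

0.2874


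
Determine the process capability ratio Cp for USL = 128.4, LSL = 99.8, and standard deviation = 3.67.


Cp = (USL - LSL) / (6 * sigma)
= (128.4 - 99.8) / (6 * 3.67)
= 28.6000 / 22.0200
= 1.2988

1.2988


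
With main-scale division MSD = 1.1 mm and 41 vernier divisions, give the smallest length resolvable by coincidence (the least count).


LC = MSD / n_div
= 1.1 / 41
= 0.0268

0.0268


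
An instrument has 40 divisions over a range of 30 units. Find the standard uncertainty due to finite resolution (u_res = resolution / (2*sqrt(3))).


resolution = range / divisions
resolution = 30 / 40 = 0.75
u_res = resolution / (2*sqrt(3))
u_res = 0.75 / 3.4641016
u_res = 0.2165

0.2165


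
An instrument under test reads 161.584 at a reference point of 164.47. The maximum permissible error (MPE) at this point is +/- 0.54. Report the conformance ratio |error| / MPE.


e = indication - reference = 161.584 - 164.47 = -2.8860
|e| = 2.8860
ratio = |e| / MPE = 2.8860 / 0.54
ratio = 5.3444

5.3444


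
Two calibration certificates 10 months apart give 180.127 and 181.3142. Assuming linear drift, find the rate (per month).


rate = (v2 - v1) / months
= (181.3142 - 180.127) / 10
= 1.1872 / 10
= 0.1187

0.1187


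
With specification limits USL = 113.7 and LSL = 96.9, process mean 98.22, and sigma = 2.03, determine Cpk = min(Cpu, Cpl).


Cpu = (USL - mean) / (3*sigma) = (113.7 - 98.22) / (3*2.03) = 2.5419
Cpl = (mean - LSL) / (3*sigma) = (98.22 - 96.9) / (3*2.03) = 0.2167
Cpk = min(Cpu, Cpl) = 0.2167

0.2167


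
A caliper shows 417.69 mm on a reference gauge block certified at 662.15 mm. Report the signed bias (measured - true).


Systematic error = measured - true
= 417.69 - 662.15
= -244.4600

-244.4600


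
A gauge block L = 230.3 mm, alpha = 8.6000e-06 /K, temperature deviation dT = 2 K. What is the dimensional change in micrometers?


dL = L * alpha * dT
= 230.3 * 8.6000e-06 * 2
= 0.0039612 mm
dL_um = 0.0039612 * 1000 = 3.9612 um

3.9612


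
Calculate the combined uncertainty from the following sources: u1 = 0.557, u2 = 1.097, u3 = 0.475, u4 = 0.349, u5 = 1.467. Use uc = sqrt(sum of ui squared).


uc = sqrt(0.557^2 + 1.097^2 + 0.475^2 + 0.349^2 + 1.467^2)
uc = sqrt(4.013173)
uc = 2.0033

2.0033


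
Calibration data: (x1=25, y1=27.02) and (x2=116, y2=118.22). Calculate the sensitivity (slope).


slope = (y2 - y1) / (x2 - x1)
= (118.22 - 27.02) / (116 - 25)
= 91.2000 / 91
= 1.0022

1.0022


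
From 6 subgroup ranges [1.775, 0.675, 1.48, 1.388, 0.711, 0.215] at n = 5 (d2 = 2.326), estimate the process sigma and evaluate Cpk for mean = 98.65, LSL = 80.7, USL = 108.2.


R_bar = (1.775 + 0.675 + 1.48 + 1.388 + 0.711 + 0.215) / 6 = 1.0406667
sigma = R_bar / d2 = 1.0406667 / 2.326 = 0.44740615
Cp = (USL - LSL)/(6*sigma) = (108.2 - 80.7)/(6*0.44740615) = 10.2442
Cpu = (108.2 - 98.65)/(3*0.44740615) = 7.1151
Cpl = (98.65 - 80.7)/(3*0.44740615) = 13.3734
Cpk = min(Cpu, Cpl) = 7.1151

7.1151


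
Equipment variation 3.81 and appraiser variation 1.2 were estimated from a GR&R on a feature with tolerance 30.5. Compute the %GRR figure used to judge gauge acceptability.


GRR = sqrt(EV^2 + AV^2) = sqrt(3.81^2 + 1.2^2) = 3.9945087
%GRR = GRR / tol * 100 = 3.9945087 / 30.5 * 100
%GRR = 13.0967

13.0967


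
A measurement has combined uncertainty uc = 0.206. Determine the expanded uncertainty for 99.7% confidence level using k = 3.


U = k * uc
U = 3 * 0.206
U = 0.6180

0.6180


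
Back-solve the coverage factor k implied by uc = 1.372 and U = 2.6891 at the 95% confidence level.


k = U / uc
k = 2.6891 / 1.372
k = 1.96

1.96


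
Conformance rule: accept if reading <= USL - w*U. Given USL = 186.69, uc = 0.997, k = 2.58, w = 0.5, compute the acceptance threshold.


U = k * uc = 2.58 * 0.997 = 2.57226
guard band g = w * U = 0.5 * 2.57226 = 1.28613
AL = USL - g = 186.69 - 1.28613
AL = 185.4039

185.4039


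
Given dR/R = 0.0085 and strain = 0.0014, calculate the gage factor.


GF = (dR/R) / epsilon
= 0.0085 / 0.0014
= 6.0714

6.0714


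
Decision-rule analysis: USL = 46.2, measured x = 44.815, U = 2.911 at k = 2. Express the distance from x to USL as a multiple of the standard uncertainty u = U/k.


u = U / k = 2.911 / 2 = 1.4555
margin = |USL - x| = |46.2 - 44.815| = 1.385
z = margin / u = 1.385 / 1.4555
z = 0.9516

0.9516


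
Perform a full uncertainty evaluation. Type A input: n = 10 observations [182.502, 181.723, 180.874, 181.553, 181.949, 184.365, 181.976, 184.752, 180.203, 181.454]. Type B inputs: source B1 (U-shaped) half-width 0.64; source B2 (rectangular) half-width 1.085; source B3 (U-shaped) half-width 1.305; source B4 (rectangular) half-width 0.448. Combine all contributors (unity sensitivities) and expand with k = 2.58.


mean = (182.502 + 181.723 + 180.874 + 181.553 + 181.949 + 184.365 + 181.976 + 184.752 + 180.203 + 181.454) / 10 = 182.1351
s = sqrt(sum((x - mean)^2)/(n-1)) = 1.4263835
u_A = s / sqrt(n) = 1.4263835 / sqrt(10) = 0.45106207
u_B1 = 0.64 / sqrt(2) = 0.45254834
u_B2 = 1.085 / sqrt(3) = 0.62642504
u_B3 = 1.305 / sqrt(2) = 0.92277435
u_B4 = 0.448 / sqrt(3) = 0.25865292
uc = sqrt(0.45106207^2 + 0.45254834^2 + 0.62642504^2 + 0.92277435^2 + 0.25865292^2) = 1.3111366
U = k * uc = 2.58 * 1.3111366
U = 3.3827

3.3827


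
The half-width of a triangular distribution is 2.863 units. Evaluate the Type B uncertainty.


u_B = half_width / sqrt(6)
u_B = 2.863 / 2.4494897
u_B = 1.1688

1.1688


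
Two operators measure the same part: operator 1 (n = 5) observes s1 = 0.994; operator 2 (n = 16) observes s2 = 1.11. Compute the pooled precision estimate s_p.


s_p = sqrt(((n1-1)*s1^2 + (n2-1)*s2^2) / (n1+n2-2))
numerator = (5-1)*0.994^2 + (16-1)*1.11^2 = 3.952144 + 18.4815 = 22.433644
denominator = 5 + 16 - 2 = 19
s_p^2 = 22.433644 / 19 = 1.1807181
s_p = sqrt(1.1807181) = 1.0866

1.0866


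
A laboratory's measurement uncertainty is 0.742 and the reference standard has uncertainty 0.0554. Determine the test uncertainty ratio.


TUR = u_lab / u_ref
= 0.742 / 0.0554
= 13.3935

13.3935


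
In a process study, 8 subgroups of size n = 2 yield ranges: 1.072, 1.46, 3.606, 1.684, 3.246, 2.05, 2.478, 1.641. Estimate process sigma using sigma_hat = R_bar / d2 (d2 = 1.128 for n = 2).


R_bar = (1.072 + 1.46 + 3.606 + 1.684 + 3.246 + 2.05 + 2.478 + 1.641) / 8
R_bar = 17.237 / 8 = 2.154625
sigma_hat = R_bar / d2 = 2.154625 / 1.128 = 1.9101

1.9101


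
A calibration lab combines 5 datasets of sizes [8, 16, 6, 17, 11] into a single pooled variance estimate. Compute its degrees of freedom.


nu = sum_i (n_i - 1)
nu = ((8 - 1) + (16 - 1) + (6 - 1) + (17 - 1) + (11 - 1))
nu = 7 + 15 + 5 + 16 + 10
nu = 53

53


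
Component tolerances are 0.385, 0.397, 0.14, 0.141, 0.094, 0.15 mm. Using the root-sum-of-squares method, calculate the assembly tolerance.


RSS = sqrt(0.385^2 + 0.397^2 + 0.14^2 + 0.141^2 + 0.094^2 + 0.15^2)
= sqrt(0.376651)
= 0.6137

0.6137


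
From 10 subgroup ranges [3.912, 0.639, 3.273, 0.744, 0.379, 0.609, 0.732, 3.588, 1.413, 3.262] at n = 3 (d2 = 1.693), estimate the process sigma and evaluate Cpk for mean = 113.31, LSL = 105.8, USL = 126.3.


R_bar = (3.912 + 0.639 + 3.273 + 0.744 + 0.379 + 0.609 + 0.732 + 3.588 + 1.413 + 3.262) / 10 = 1.8551
sigma = R_bar / d2 = 1.8551 / 1.693 = 1.0957472
Cp = (USL - LSL)/(6*sigma) = (126.3 - 105.8)/(6*1.0957472) = 3.1181
Cpu = (126.3 - 113.31)/(3*1.0957472) = 3.9516
Cpl = (113.31 - 105.8)/(3*1.0957472) = 2.2846
Cpk = min(Cpu, Cpl) = 2.2846

2.2846


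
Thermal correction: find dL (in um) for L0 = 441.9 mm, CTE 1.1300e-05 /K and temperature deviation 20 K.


dL = L * alpha * dT
= 441.9 * 1.1300e-05 * 20
= 0.0998694 mm
dL_um = 0.0998694 * 1000 = 99.8694 um

99.8694


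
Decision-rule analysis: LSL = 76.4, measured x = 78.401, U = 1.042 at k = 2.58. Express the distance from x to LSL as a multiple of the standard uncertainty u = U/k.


u = U / k = 1.042 / 2.58 = 0.40387597
margin = |LSL - x| = |76.4 - 78.401| = 2.001
z = margin / u = 2.001 / 0.40387597
z = 4.9545

4.9545


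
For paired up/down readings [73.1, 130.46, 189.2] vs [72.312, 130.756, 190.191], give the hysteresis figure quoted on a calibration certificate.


|73.1 - 72.312| = 0.7880
|130.46 - 130.756| = 0.2960
|189.2 - 190.191| = 0.9910
hysteresis = max(diffs) = 0.9910

0.9910
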